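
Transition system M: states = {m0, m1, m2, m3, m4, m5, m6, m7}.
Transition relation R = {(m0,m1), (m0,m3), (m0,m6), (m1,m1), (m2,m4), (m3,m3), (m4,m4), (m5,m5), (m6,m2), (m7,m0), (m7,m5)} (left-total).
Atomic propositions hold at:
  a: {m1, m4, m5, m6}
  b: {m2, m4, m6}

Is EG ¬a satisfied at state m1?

Sat(¬a) = {m0, m2, m3, m7}
EG ¬a: greatest fixpoint, start Z0 = {m0, m2, m3, m7}, keep only states in Sat with some successor in Z. Z1 = {m0, m3, m7}; fixed.
Sat(EG ¬a) = {m0, m3, m7}
m1 ∉ Sat(EG ¬a) = {m0, m3, m7}, so the formula does not hold at m1.

No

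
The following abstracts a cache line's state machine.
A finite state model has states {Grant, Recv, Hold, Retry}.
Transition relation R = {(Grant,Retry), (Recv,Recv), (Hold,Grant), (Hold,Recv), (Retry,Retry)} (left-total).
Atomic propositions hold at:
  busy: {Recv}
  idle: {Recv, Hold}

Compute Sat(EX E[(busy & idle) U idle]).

Sat(busy & idle) = {Recv}
E[(busy & idle) U idle]: least fixpoint, start Z0 = Sat(idle) = {Recv, Hold}, add states in Sat(busy & idle) with some successor in Z. Already a fixed point.
Sat(E[(busy & idle) U idle]) = {Recv, Hold}
Sat(EX E[(busy & idle) U idle]) = {s : some successor in {Recv, Hold}} = {Recv, Hold}

{Recv, Hold}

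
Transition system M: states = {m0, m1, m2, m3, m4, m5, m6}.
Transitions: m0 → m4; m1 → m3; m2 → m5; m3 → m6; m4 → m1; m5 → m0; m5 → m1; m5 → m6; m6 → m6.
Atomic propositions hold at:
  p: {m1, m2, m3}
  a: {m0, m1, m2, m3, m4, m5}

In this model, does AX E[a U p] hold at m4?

Yes

E[a U p]: least fixpoint, start Z0 = Sat(p) = {m1, m2, m3}, add states in Sat(a) with some successor in Z. Z1 = {m1, m2, m3, m4, m5}; Z2 = {m0, m1, m2, m3, m4, m5}; fixed.
Sat(E[a U p]) = {m0, m1, m2, m3, m4, m5}
Sat(AX E[a U p]) = {s : every successor in {m0, m1, m2, m3, m4, m5}} = {m0, m1, m2, m4}
m4 ∈ Sat(AX E[a U p]) = {m0, m1, m2, m4}, so the formula holds at m4.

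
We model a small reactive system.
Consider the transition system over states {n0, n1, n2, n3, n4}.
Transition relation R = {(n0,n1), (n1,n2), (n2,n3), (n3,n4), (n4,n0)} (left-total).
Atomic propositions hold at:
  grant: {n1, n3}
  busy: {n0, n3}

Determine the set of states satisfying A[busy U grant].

A[busy U grant]: least fixpoint, start Z0 = Sat(grant) = {n1, n3}, add states in Sat(busy) with every successor in Z. Z1 = {n0, n1, n3}; fixed.
Sat(A[busy U grant]) = {n0, n1, n3}

{n0, n1, n3}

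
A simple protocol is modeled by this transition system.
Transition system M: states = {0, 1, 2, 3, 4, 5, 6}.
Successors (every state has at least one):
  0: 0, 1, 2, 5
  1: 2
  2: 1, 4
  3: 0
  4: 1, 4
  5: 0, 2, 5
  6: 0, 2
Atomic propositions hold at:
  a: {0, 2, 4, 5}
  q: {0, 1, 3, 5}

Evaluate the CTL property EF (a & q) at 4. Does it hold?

No

Sat(a & q) = {0, 5}
EF (a & q): least fixpoint, start Z0 = {0, 5}, add states with some successor in Z. Z1 = {0, 3, 5, 6}; fixed.
Sat(EF (a & q)) = {0, 3, 5, 6}
4 ∉ Sat(EF (a & q)) = {0, 3, 5, 6}, so the formula does not hold at 4.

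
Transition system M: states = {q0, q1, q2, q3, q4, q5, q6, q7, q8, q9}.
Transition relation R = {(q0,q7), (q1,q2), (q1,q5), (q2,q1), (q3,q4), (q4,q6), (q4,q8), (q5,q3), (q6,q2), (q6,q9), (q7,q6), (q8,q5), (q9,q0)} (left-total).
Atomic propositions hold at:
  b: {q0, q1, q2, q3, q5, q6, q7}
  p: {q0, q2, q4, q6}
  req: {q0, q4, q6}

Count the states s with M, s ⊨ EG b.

EG b: greatest fixpoint, start Z0 = {q0, q1, q2, q3, q5, q6, q7}, keep only states in Sat with some successor in Z. Z1 = {q0, q1, q2, q5, q6, q7}; Z2 = {q0, q1, q2, q6, q7}; fixed.
Sat(EG b) = {q0, q1, q2, q6, q7}
|Sat(EG b)| = |{q0, q1, q2, q6, q7}| = 5.

5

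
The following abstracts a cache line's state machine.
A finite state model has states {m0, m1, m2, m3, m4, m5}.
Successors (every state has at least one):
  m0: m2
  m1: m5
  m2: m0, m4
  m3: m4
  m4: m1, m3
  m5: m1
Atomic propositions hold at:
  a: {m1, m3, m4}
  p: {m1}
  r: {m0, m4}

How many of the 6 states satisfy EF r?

4

EF r: least fixpoint, start Z0 = {m0, m4}, add states with some successor in Z. Z1 = {m0, m2, m3, m4}; fixed.
Sat(EF r) = {m0, m2, m3, m4}
|Sat(EF r)| = |{m0, m2, m3, m4}| = 4.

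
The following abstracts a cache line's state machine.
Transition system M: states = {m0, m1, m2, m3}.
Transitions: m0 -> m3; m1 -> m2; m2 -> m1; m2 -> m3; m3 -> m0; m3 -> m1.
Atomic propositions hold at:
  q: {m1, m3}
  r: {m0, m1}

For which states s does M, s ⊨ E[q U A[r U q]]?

{m0, m1, m3}

A[r U q]: least fixpoint, start Z0 = Sat(q) = {m1, m3}, add states in Sat(r) with every successor in Z. Z1 = {m0, m1, m3}; fixed.
Sat(A[r U q]) = {m0, m1, m3}
E[q U A[r U q]]: least fixpoint, start Z0 = Sat(A[r U q]) = {m0, m1, m3}, add states in Sat(q) with some successor in Z. Already a fixed point.
Sat(E[q U A[r U q]]) = {m0, m1, m3}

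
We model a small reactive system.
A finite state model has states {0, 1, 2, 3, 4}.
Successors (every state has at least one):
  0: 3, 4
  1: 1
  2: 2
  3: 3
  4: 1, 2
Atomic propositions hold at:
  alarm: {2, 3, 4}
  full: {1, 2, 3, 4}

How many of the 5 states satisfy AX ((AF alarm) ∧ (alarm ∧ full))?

AF alarm: least fixpoint, start Z0 = {2, 3, 4}, add states with every successor in Z. Z1 = {0, 2, 3, 4}; fixed.
Sat(AF alarm) = {0, 2, 3, 4}
Sat(alarm ∧ full) = {2, 3, 4}
Sat((AF alarm) ∧ (alarm ∧ full)) = {2, 3, 4}
Sat(AX ((AF alarm) ∧ (alarm ∧ full))) = {s : every successor in {2, 3, 4}} = {0, 2, 3}
|Sat(AX ((AF alarm) ∧ (alarm ∧ full)))| = |{0, 2, 3}| = 3.

3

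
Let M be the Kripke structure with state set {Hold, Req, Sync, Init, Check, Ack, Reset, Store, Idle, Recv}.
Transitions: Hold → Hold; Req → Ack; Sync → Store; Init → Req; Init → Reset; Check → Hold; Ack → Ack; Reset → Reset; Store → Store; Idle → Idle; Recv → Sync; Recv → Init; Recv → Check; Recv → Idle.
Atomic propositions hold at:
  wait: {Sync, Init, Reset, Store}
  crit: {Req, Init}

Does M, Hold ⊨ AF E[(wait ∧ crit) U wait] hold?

No

Sat(wait ∧ crit) = {Init}
E[(wait ∧ crit) U wait]: least fixpoint, start Z0 = Sat(wait) = {Sync, Init, Reset, Store}, add states in Sat(wait ∧ crit) with some successor in Z. Already a fixed point.
Sat(E[(wait ∧ crit) U wait]) = {Sync, Init, Reset, Store}
AF E[(wait ∧ crit) U wait]: least fixpoint, start Z0 = {Sync, Init, Reset, Store}, add states with every successor in Z. Already a fixed point.
Sat(AF E[(wait ∧ crit) U wait]) = {Sync, Init, Reset, Store}
Hold ∉ Sat(AF E[(wait ∧ crit) U wait]) = {Sync, Init, Reset, Store}, so the formula does not hold at Hold.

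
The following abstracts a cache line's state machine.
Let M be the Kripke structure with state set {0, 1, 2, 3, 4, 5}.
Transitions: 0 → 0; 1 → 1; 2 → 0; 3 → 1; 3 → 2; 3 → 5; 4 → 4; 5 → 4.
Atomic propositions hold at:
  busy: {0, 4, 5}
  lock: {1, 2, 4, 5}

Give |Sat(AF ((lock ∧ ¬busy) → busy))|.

Sat(¬busy) = {1, 2, 3}
Sat(lock ∧ ¬busy) = {1, 2}
Sat((lock ∧ ¬busy) → busy) = {0, 3, 4, 5}
AF ((lock ∧ ¬busy) → busy): least fixpoint, start Z0 = {0, 3, 4, 5}, add states with every successor in Z. Z1 = {0, 2, 3, 4, 5}; fixed.
Sat(AF ((lock ∧ ¬busy) → busy)) = {0, 2, 3, 4, 5}
|Sat(AF ((lock ∧ ¬busy) → busy))| = |{0, 2, 3, 4, 5}| = 5.

5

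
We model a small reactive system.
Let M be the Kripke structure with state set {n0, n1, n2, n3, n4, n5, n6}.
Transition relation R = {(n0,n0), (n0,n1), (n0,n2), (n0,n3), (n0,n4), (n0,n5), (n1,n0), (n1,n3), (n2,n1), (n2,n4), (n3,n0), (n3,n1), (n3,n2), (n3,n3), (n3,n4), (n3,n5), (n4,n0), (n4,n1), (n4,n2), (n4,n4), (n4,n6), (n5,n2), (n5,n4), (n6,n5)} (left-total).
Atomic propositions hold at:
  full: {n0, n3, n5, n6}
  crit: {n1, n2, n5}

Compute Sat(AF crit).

AF crit: least fixpoint, start Z0 = {n1, n2, n5}, add states with every successor in Z. Z1 = {n1, n2, n5, n6}; fixed.
Sat(AF crit) = {n1, n2, n5, n6}

{n1, n2, n5, n6}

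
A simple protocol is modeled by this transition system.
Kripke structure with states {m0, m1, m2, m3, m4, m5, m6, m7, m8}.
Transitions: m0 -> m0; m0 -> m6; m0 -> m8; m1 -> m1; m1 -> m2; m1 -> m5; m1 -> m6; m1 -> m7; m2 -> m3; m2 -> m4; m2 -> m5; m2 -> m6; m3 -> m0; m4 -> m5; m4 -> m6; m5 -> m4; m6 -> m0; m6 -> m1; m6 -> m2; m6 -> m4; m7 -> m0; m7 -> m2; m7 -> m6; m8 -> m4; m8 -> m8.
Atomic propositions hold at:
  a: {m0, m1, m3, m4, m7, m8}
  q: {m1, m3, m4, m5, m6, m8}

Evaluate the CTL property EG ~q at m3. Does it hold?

No

Sat(~q) = {m0, m2, m7}
EG ~q: greatest fixpoint, start Z0 = {m0, m2, m7}, keep only states in Sat with some successor in Z. Z1 = {m0, m7}; fixed.
Sat(EG ~q) = {m0, m7}
m3 ∉ Sat(EG ~q) = {m0, m7}, so the formula does not hold at m3.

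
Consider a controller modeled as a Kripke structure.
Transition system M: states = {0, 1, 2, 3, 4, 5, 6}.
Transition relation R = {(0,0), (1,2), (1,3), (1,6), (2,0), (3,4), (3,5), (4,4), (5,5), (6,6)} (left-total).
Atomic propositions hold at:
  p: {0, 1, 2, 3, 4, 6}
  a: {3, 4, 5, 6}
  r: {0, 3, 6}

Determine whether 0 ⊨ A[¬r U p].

Sat(¬r) = {1, 2, 4, 5}
A[¬r U p]: least fixpoint, start Z0 = Sat(p) = {0, 1, 2, 3, 4, 6}, add states in Sat(¬r) with every successor in Z. Already a fixed point.
Sat(A[¬r U p]) = {0, 1, 2, 3, 4, 6}
0 ∈ Sat(A[¬r U p]) = {0, 1, 2, 3, 4, 6}, so the formula holds at 0.

Yes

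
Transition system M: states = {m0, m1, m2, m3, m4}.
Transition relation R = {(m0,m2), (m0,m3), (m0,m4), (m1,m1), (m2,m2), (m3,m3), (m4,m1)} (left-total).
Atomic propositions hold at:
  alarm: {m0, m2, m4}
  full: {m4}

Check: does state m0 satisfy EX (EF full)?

EF full: least fixpoint, start Z0 = {m4}, add states with some successor in Z. Z1 = {m0, m4}; fixed.
Sat(EF full) = {m0, m4}
Sat(EX (EF full)) = {s : some successor in {m0, m4}} = {m0}
m0 ∈ Sat(EX (EF full)) = {m0}, so the formula holds at m0.

Yes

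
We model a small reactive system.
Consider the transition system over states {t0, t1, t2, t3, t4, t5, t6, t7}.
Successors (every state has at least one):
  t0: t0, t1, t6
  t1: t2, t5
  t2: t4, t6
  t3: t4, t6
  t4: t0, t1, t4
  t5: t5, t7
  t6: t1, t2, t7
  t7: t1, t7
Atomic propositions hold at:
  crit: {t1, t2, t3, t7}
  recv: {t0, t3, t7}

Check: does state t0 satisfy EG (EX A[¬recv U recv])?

Sat(¬recv) = {t1, t2, t4, t5, t6}
A[¬recv U recv]: least fixpoint, start Z0 = Sat(recv) = {t0, t3, t7}, add states in Sat(¬recv) with every successor in Z. Already a fixed point.
Sat(A[¬recv U recv]) = {t0, t3, t7}
Sat(EX A[¬recv U recv]) = {s : some successor in {t0, t3, t7}} = {t0, t4, t5, t6, t7}
EG (EX A[¬recv U recv]): greatest fixpoint, start Z0 = {t0, t4, t5, t6, t7}, keep only states in Sat with some successor in Z. Already a fixed point.
Sat(EG (EX A[¬recv U recv])) = {t0, t4, t5, t6, t7}
t0 ∈ Sat(EG (EX A[¬recv U recv])) = {t0, t4, t5, t6, t7}, so the formula holds at t0.

Yes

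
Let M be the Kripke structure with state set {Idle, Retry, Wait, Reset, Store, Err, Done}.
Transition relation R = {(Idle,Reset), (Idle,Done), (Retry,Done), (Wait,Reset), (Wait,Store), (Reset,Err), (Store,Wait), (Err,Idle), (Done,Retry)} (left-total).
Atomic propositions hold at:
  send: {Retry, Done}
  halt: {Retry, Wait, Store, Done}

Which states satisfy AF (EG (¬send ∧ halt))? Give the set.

{Wait, Store}

Sat(¬send) = {Idle, Wait, Reset, Store, Err}
Sat(¬send ∧ halt) = {Wait, Store}
EG (¬send ∧ halt): greatest fixpoint, start Z0 = {Wait, Store}, keep only states in Sat with some successor in Z. Already a fixed point.
Sat(EG (¬send ∧ halt)) = {Wait, Store}
AF (EG (¬send ∧ halt)): least fixpoint, start Z0 = {Wait, Store}, add states with every successor in Z. Already a fixed point.
Sat(AF (EG (¬send ∧ halt))) = {Wait, Store}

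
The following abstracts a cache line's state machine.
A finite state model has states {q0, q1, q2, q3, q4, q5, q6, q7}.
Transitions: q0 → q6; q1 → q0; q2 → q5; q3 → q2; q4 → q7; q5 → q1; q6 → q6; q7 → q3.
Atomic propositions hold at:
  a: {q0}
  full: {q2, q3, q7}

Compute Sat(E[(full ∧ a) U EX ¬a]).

Sat(full ∧ a) = ∅
Sat(¬a) = {q1, q2, q3, q4, q5, q6, q7}
Sat(EX ¬a) = {s : some successor in {q1, q2, q3, q4, q5, q6, q7}} = {q0, q2, q3, q4, q5, q6, q7}
E[(full ∧ a) U EX ¬a]: least fixpoint, start Z0 = Sat(EX ¬a) = {q0, q2, q3, q4, q5, q6, q7}, add states in Sat(full ∧ a) with some successor in Z. Already a fixed point.
Sat(E[(full ∧ a) U EX ¬a]) = {q0, q2, q3, q4, q5, q6, q7}

{q0, q2, q3, q4, q5, q6, q7}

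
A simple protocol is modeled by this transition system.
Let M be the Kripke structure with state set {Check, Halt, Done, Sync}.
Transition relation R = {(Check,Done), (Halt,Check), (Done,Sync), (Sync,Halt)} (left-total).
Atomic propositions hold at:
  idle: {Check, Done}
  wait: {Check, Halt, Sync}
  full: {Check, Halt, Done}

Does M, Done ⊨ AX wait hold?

Yes

Sat(AX wait) = {s : every successor in {Check, Halt, Sync}} = {Halt, Done, Sync}
Done ∈ Sat(AX wait) = {Halt, Done, Sync}, so the formula holds at Done.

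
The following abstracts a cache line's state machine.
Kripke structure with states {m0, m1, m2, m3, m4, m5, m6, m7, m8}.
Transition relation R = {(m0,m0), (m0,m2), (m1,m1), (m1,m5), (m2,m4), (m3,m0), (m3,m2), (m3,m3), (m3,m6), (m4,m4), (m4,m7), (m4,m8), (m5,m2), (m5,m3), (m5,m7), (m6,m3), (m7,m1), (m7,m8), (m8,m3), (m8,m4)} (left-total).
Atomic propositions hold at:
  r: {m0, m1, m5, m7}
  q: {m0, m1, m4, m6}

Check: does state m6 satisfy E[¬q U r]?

No

Sat(¬q) = {m2, m3, m5, m7, m8}
E[¬q U r]: least fixpoint, start Z0 = Sat(r) = {m0, m1, m5, m7}, add states in Sat(¬q) with some successor in Z. Z1 = {m0, m1, m3, m5, m7}; Z2 = {m0, m1, m3, m5, m7, m8}; fixed.
Sat(E[¬q U r]) = {m0, m1, m3, m5, m7, m8}
m6 ∉ Sat(E[¬q U r]) = {m0, m1, m3, m5, m7, m8}, so the formula does not hold at m6.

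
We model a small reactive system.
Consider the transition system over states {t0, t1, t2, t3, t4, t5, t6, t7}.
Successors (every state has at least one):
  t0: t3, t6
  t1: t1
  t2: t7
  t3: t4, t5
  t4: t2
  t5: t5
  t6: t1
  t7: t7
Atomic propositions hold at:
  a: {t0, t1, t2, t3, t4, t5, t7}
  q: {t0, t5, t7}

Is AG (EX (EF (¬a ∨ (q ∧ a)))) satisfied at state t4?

Sat(¬a) = {t6}
Sat(q ∧ a) = {t0, t5, t7}
Sat(¬a ∨ (q ∧ a)) = {t0, t5, t6, t7}
EF (¬a ∨ (q ∧ a)): least fixpoint, start Z0 = {t0, t5, t6, t7}, add states with some successor in Z. Z1 = {t0, t2, t3, t5, t6, t7}; Z2 = {t0, t2, t3, t4, t5, t6, t7}; fixed.
Sat(EF (¬a ∨ (q ∧ a))) = {t0, t2, t3, t4, t5, t6, t7}
Sat(EX (EF (¬a ∨ (q ∧ a)))) = {s : some successor in {t0, t2, t3, t4, t5, t6, t7}} = {t0, t2, t3, t4, t5, t7}
AG (EX (EF (¬a ∨ (q ∧ a)))): greatest fixpoint, start Z0 = {t0, t2, t3, t4, t5, t7}, keep only states in Sat with every successor in Z. Z1 = {t2, t3, t4, t5, t7}; fixed.
Sat(AG (EX (EF (¬a ∨ (q ∧ a))))) = {t2, t3, t4, t5, t7}
t4 ∈ Sat(AG (EX (EF (¬a ∨ (q ∧ a))))) = {t2, t3, t4, t5, t7}, so the formula holds at t4.

Yes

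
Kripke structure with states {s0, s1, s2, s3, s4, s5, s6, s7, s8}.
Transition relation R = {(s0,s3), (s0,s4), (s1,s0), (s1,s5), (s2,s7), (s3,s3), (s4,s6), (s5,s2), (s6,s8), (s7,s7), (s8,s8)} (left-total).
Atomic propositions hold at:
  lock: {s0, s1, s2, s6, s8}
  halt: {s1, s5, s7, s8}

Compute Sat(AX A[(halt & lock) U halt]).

Sat(halt & lock) = {s1, s8}
A[(halt & lock) U halt]: least fixpoint, start Z0 = Sat(halt) = {s1, s5, s7, s8}, add states in Sat(halt & lock) with every successor in Z. Already a fixed point.
Sat(A[(halt & lock) U halt]) = {s1, s5, s7, s8}
Sat(AX A[(halt & lock) U halt]) = {s : every successor in {s1, s5, s7, s8}} = {s2, s6, s7, s8}

{s2, s6, s7, s8}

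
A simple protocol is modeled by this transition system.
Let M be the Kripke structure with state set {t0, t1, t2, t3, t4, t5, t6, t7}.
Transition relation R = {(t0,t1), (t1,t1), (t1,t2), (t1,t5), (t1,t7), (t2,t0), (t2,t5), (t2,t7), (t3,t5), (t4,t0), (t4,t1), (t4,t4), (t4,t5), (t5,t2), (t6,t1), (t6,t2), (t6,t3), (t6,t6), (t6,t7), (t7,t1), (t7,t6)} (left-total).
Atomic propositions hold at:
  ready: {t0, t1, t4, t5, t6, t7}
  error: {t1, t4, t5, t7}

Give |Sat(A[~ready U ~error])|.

4

Sat(~ready) = {t2, t3}
Sat(~error) = {t0, t2, t3, t6}
A[~ready U ~error]: least fixpoint, start Z0 = Sat(~error) = {t0, t2, t3, t6}, add states in Sat(~ready) with every successor in Z. Already a fixed point.
Sat(A[~ready U ~error]) = {t0, t2, t3, t6}
|Sat(A[~ready U ~error])| = |{t0, t2, t3, t6}| = 4.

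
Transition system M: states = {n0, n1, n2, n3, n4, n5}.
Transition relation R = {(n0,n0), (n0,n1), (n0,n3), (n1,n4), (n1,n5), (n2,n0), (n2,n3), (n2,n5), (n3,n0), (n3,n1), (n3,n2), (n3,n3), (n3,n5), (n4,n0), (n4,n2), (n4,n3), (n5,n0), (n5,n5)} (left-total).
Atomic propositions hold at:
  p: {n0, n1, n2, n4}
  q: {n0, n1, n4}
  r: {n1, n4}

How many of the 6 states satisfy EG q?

EG q: greatest fixpoint, start Z0 = {n0, n1, n4}, keep only states in Sat with some successor in Z. Already a fixed point.
Sat(EG q) = {n0, n1, n4}
|Sat(EG q)| = |{n0, n1, n4}| = 3.

3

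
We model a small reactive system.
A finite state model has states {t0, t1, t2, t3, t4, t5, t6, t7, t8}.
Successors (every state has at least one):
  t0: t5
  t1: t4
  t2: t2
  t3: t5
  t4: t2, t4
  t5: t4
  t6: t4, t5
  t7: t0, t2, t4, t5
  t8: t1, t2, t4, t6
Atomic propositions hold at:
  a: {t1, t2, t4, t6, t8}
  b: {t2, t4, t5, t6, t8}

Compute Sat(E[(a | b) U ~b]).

{t0, t1, t3, t7, t8}

Sat(a | b) = {t1, t2, t4, t5, t6, t8}
Sat(~b) = {t0, t1, t3, t7}
E[(a | b) U ~b]: least fixpoint, start Z0 = Sat(~b) = {t0, t1, t3, t7}, add states in Sat(a | b) with some successor in Z. Z1 = {t0, t1, t3, t7, t8}; fixed.
Sat(E[(a | b) U ~b]) = {t0, t1, t3, t7, t8}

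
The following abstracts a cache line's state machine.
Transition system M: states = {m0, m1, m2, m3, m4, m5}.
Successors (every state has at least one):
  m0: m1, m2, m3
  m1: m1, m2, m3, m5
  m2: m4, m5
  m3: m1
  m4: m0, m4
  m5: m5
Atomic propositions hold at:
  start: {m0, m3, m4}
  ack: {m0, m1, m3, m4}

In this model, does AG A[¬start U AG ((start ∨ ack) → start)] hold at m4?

Sat(¬start) = {m1, m2, m5}
Sat(start ∨ ack) = {m0, m1, m3, m4}
Sat((start ∨ ack) → start) = {m0, m2, m3, m4, m5}
AG ((start ∨ ack) → start): greatest fixpoint, start Z0 = {m0, m2, m3, m4, m5}, keep only states in Sat with every successor in Z. Z1 = {m2, m4, m5}; Z2 = {m2, m5}; Z3 = {m5}; fixed.
Sat(AG ((start ∨ ack) → start)) = {m5}
A[¬start U AG ((start ∨ ack) → start)]: least fixpoint, start Z0 = Sat(AG ((start ∨ ack) → start)) = {m5}, add states in Sat(¬start) with every successor in Z. Already a fixed point.
Sat(A[¬start U AG ((start ∨ ack) → start)]) = {m5}
AG A[¬start U AG ((start ∨ ack) → start)]: greatest fixpoint, start Z0 = {m5}, keep only states in Sat with every successor in Z. Already a fixed point.
Sat(AG A[¬start U AG ((start ∨ ack) → start)]) = {m5}
m4 ∉ Sat(AG A[¬start U AG ((start ∨ ack) → start)]) = {m5}, so the formula does not hold at m4.

No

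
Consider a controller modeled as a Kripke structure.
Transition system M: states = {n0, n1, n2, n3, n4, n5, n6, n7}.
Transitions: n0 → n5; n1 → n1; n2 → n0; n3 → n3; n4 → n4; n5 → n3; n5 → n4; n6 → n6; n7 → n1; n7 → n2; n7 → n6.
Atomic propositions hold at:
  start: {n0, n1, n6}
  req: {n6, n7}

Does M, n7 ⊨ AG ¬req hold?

Sat(¬req) = {n0, n1, n2, n3, n4, n5}
AG ¬req: greatest fixpoint, start Z0 = {n0, n1, n2, n3, n4, n5}, keep only states in Sat with every successor in Z. Already a fixed point.
Sat(AG ¬req) = {n0, n1, n2, n3, n4, n5}
n7 ∉ Sat(AG ¬req) = {n0, n1, n2, n3, n4, n5}, so the formula does not hold at n7.

No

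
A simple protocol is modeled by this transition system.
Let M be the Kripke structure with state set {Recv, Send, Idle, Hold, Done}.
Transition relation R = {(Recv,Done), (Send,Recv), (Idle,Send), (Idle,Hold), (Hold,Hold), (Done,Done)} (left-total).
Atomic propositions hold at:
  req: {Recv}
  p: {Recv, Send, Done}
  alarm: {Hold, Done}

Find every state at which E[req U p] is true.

E[req U p]: least fixpoint, start Z0 = Sat(p) = {Recv, Send, Done}, add states in Sat(req) with some successor in Z. Already a fixed point.
Sat(E[req U p]) = {Recv, Send, Done}

{Recv, Send, Done}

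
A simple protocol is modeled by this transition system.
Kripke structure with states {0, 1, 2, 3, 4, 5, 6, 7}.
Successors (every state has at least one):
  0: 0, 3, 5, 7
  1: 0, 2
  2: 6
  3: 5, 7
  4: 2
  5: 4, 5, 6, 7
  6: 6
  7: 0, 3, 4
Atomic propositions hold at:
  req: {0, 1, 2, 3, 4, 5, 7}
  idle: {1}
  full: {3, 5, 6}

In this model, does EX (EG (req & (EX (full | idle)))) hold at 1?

Yes

Sat(full | idle) = {1, 3, 5, 6}
Sat(EX (full | idle)) = {s : some successor in {1, 3, 5, 6}} = {0, 2, 3, 5, 6, 7}
Sat(req & (EX (full | idle))) = {0, 2, 3, 5, 7}
EG (req & (EX (full | idle))): greatest fixpoint, start Z0 = {0, 2, 3, 5, 7}, keep only states in Sat with some successor in Z. Z1 = {0, 3, 5, 7}; fixed.
Sat(EG (req & (EX (full | idle)))) = {0, 3, 5, 7}
Sat(EX (EG (req & (EX (full | idle))))) = {s : some successor in {0, 3, 5, 7}} = {0, 1, 3, 5, 7}
1 ∈ Sat(EX (EG (req & (EX (full | idle))))) = {0, 1, 3, 5, 7}, so the formula holds at 1.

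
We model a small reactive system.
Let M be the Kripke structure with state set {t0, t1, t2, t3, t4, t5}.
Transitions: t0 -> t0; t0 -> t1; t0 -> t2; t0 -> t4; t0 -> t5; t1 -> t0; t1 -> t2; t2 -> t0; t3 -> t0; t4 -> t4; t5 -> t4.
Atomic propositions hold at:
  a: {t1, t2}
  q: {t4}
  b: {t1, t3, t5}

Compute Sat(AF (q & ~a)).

{t4, t5}

Sat(~a) = {t0, t3, t4, t5}
Sat(q & ~a) = {t4}
AF (q & ~a): least fixpoint, start Z0 = {t4}, add states with every successor in Z. Z1 = {t4, t5}; fixed.
Sat(AF (q & ~a)) = {t4, t5}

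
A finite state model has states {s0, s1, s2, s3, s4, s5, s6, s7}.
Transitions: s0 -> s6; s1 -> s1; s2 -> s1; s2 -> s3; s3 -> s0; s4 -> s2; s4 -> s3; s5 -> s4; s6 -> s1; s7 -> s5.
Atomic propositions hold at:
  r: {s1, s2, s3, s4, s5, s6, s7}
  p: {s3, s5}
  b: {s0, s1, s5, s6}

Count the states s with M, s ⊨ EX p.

Sat(EX p) = {s : some successor in {s3, s5}} = {s2, s4, s7}
|Sat(EX p)| = |{s2, s4, s7}| = 3.

3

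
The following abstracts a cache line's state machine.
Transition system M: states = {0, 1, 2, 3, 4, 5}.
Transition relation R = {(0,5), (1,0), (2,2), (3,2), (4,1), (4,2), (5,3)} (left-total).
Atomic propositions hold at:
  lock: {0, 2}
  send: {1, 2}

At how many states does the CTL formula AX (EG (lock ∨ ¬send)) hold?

5

Sat(¬send) = {0, 3, 4, 5}
Sat(lock ∨ ¬send) = {0, 2, 3, 4, 5}
EG (lock ∨ ¬send): greatest fixpoint, start Z0 = {0, 2, 3, 4, 5}, keep only states in Sat with some successor in Z. Already a fixed point.
Sat(EG (lock ∨ ¬send)) = {0, 2, 3, 4, 5}
Sat(AX (EG (lock ∨ ¬send))) = {s : every successor in {0, 2, 3, 4, 5}} = {0, 1, 2, 3, 5}
|Sat(AX (EG (lock ∨ ¬send)))| = |{0, 1, 2, 3, 5}| = 5.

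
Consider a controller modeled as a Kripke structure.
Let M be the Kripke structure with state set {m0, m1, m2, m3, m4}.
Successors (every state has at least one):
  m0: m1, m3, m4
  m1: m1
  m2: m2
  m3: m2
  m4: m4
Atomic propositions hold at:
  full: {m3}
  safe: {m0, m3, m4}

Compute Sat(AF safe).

AF safe: least fixpoint, start Z0 = {m0, m3, m4}, add states with every successor in Z. Already a fixed point.
Sat(AF safe) = {m0, m3, m4}

{m0, m3, m4}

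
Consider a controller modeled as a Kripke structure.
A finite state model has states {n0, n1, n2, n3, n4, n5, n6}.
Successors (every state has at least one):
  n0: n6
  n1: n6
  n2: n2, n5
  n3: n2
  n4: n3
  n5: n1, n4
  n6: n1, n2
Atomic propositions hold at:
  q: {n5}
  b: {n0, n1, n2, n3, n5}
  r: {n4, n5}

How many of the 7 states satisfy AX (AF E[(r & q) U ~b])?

3

Sat(r & q) = {n5}
Sat(~b) = {n4, n6}
E[(r & q) U ~b]: least fixpoint, start Z0 = Sat(~b) = {n4, n6}, add states in Sat(r & q) with some successor in Z. Z1 = {n4, n5, n6}; fixed.
Sat(E[(r & q) U ~b]) = {n4, n5, n6}
AF E[(r & q) U ~b]: least fixpoint, start Z0 = {n4, n5, n6}, add states with every successor in Z. Z1 = {n0, n1, n4, n5, n6}; fixed.
Sat(AF E[(r & q) U ~b]) = {n0, n1, n4, n5, n6}
Sat(AX (AF E[(r & q) U ~b])) = {s : every successor in {n0, n1, n4, n5, n6}} = {n0, n1, n5}
|Sat(AX (AF E[(r & q) U ~b]))| = |{n0, n1, n5}| = 3.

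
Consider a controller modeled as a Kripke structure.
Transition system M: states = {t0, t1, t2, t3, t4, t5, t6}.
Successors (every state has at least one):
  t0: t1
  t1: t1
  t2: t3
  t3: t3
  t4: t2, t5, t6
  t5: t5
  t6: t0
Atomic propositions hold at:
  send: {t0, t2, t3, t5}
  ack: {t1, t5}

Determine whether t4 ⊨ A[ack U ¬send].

Sat(¬send) = {t1, t4, t6}
A[ack U ¬send]: least fixpoint, start Z0 = Sat(¬send) = {t1, t4, t6}, add states in Sat(ack) with every successor in Z. Already a fixed point.
Sat(A[ack U ¬send]) = {t1, t4, t6}
t4 ∈ Sat(A[ack U ¬send]) = {t1, t4, t6}, so the formula holds at t4.

Yes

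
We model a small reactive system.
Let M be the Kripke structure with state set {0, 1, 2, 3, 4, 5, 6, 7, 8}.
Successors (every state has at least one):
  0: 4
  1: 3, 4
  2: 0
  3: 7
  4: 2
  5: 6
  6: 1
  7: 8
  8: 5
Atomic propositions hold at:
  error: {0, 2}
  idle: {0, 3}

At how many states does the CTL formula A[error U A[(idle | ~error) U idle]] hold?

Sat(~error) = {1, 3, 4, 5, 6, 7, 8}
Sat(idle | ~error) = {0, 1, 3, 4, 5, 6, 7, 8}
A[(idle | ~error) U idle]: least fixpoint, start Z0 = Sat(idle) = {0, 3}, add states in Sat(idle | ~error) with every successor in Z. Already a fixed point.
Sat(A[(idle | ~error) U idle]) = {0, 3}
A[error U A[(idle | ~error) U idle]]: least fixpoint, start Z0 = Sat(A[(idle | ~error) U idle]) = {0, 3}, add states in Sat(error) with every successor in Z. Z1 = {0, 2, 3}; fixed.
Sat(A[error U A[(idle | ~error) U idle]]) = {0, 2, 3}
|Sat(A[error U A[(idle | ~error) U idle]])| = |{0, 2, 3}| = 3.

3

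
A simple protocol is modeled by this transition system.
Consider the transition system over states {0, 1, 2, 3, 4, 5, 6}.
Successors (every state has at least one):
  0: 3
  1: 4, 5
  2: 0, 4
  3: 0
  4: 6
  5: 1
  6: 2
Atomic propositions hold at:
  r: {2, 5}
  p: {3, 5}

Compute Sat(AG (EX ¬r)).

{0, 3}

Sat(¬r) = {0, 1, 3, 4, 6}
Sat(EX ¬r) = {s : some successor in {0, 1, 3, 4, 6}} = {0, 1, 2, 3, 4, 5}
AG (EX ¬r): greatest fixpoint, start Z0 = {0, 1, 2, 3, 4, 5}, keep only states in Sat with every successor in Z. Z1 = {0, 1, 2, 3, 5}; Z2 = {0, 3, 5}; Z3 = {0, 3}; fixed.
Sat(AG (EX ¬r)) = {0, 3}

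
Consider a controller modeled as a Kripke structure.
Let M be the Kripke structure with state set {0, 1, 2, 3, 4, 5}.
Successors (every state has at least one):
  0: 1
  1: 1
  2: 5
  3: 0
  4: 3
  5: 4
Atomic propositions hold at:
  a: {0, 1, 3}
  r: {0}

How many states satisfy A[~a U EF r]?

5

Sat(~a) = {2, 4, 5}
EF r: least fixpoint, start Z0 = {0}, add states with some successor in Z. Z1 = {0, 3}; Z2 = {0, 3, 4}; Z3 = {0, 3, 4, 5}; Z4 = {0, 2, 3, 4, 5}; fixed.
Sat(EF r) = {0, 2, 3, 4, 5}
A[~a U EF r]: least fixpoint, start Z0 = Sat(EF r) = {0, 2, 3, 4, 5}, add states in Sat(~a) with every successor in Z. Already a fixed point.
Sat(A[~a U EF r]) = {0, 2, 3, 4, 5}
|Sat(A[~a U EF r])| = |{0, 2, 3, 4, 5}| = 5.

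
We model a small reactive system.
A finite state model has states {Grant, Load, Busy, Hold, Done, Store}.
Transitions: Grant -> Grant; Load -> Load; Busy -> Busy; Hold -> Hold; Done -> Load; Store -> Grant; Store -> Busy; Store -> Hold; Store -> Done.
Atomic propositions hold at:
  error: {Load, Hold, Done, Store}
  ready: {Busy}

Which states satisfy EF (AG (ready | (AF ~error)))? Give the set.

Sat(~error) = {Grant, Busy}
AF ~error: least fixpoint, start Z0 = {Grant, Busy}, add states with every successor in Z. Already a fixed point.
Sat(AF ~error) = {Grant, Busy}
Sat(ready | (AF ~error)) = {Grant, Busy}
AG (ready | (AF ~error)): greatest fixpoint, start Z0 = {Grant, Busy}, keep only states in Sat with every successor in Z. Already a fixed point.
Sat(AG (ready | (AF ~error))) = {Grant, Busy}
EF (AG (ready | (AF ~error))): least fixpoint, start Z0 = {Grant, Busy}, add states with some successor in Z. Z1 = {Grant, Busy, Store}; fixed.
Sat(EF (AG (ready | (AF ~error)))) = {Grant, Busy, Store}

{Grant, Busy, Store}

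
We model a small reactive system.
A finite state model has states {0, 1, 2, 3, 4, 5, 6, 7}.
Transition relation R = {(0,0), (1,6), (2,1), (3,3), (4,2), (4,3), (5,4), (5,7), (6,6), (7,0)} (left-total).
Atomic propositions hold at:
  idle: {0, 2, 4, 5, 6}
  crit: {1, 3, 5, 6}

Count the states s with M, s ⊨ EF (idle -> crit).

Sat(idle -> crit) = {1, 3, 5, 6, 7}
EF (idle -> crit): least fixpoint, start Z0 = {1, 3, 5, 6, 7}, add states with some successor in Z. Z1 = {1, 2, 3, 4, 5, 6, 7}; fixed.
Sat(EF (idle -> crit)) = {1, 2, 3, 4, 5, 6, 7}
|Sat(EF (idle -> crit))| = |{1, 2, 3, 4, 5, 6, 7}| = 7.

7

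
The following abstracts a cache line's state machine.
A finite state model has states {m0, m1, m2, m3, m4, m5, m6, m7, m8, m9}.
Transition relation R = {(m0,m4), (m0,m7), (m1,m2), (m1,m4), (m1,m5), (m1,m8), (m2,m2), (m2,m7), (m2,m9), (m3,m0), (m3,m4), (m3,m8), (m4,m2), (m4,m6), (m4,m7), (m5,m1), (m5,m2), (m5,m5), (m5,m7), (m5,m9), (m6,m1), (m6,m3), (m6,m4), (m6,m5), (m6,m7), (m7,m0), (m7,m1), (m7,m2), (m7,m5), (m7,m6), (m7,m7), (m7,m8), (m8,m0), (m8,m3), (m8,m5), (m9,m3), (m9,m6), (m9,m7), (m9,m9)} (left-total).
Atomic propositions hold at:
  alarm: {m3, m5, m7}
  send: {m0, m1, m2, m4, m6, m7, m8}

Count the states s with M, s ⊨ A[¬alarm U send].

Sat(¬alarm) = {m0, m1, m2, m4, m6, m8, m9}
A[¬alarm U send]: least fixpoint, start Z0 = Sat(send) = {m0, m1, m2, m4, m6, m7, m8}, add states in Sat(¬alarm) with every successor in Z. Already a fixed point.
Sat(A[¬alarm U send]) = {m0, m1, m2, m4, m6, m7, m8}
|Sat(A[¬alarm U send])| = |{m0, m1, m2, m4, m6, m7, m8}| = 7.

7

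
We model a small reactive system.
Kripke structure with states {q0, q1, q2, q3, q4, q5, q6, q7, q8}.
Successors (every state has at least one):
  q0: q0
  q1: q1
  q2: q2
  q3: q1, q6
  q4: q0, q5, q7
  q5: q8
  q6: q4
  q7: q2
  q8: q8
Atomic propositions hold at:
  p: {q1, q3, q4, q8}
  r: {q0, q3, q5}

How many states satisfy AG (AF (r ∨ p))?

Sat(r ∨ p) = {q0, q1, q3, q4, q5, q8}
AF (r ∨ p): least fixpoint, start Z0 = {q0, q1, q3, q4, q5, q8}, add states with every successor in Z. Z1 = {q0, q1, q3, q4, q5, q6, q8}; fixed.
Sat(AF (r ∨ p)) = {q0, q1, q3, q4, q5, q6, q8}
AG (AF (r ∨ p)): greatest fixpoint, start Z0 = {q0, q1, q3, q4, q5, q6, q8}, keep only states in Sat with every successor in Z. Z1 = {q0, q1, q3, q5, q6, q8}; Z2 = {q0, q1, q3, q5, q8}; Z3 = {q0, q1, q5, q8}; fixed.
Sat(AG (AF (r ∨ p))) = {q0, q1, q5, q8}
|Sat(AG (AF (r ∨ p)))| = |{q0, q1, q5, q8}| = 4.

4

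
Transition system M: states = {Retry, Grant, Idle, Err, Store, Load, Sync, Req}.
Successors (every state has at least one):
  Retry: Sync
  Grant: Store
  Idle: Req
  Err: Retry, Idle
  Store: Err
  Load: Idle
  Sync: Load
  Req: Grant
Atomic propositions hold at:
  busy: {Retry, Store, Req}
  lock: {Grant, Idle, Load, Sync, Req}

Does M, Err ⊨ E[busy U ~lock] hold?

Yes

Sat(~lock) = {Retry, Err, Store}
E[busy U ~lock]: least fixpoint, start Z0 = Sat(~lock) = {Retry, Err, Store}, add states in Sat(busy) with some successor in Z. Already a fixed point.
Sat(E[busy U ~lock]) = {Retry, Err, Store}
Err ∈ Sat(E[busy U ~lock]) = {Retry, Err, Store}, so the formula holds at Err.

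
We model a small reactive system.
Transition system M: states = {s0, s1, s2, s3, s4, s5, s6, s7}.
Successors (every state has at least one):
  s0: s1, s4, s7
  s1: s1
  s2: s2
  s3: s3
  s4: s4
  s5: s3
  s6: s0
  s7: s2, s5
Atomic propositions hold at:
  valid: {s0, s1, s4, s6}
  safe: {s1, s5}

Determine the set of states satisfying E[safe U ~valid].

{s2, s3, s5, s7}

Sat(~valid) = {s2, s3, s5, s7}
E[safe U ~valid]: least fixpoint, start Z0 = Sat(~valid) = {s2, s3, s5, s7}, add states in Sat(safe) with some successor in Z. Already a fixed point.
Sat(E[safe U ~valid]) = {s2, s3, s5, s7}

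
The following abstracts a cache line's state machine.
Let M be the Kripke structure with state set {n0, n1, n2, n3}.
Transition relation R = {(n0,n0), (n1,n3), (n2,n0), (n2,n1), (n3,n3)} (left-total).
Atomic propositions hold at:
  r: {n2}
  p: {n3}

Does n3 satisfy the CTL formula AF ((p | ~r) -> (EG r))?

Sat(~r) = {n0, n1, n3}
Sat(p | ~r) = {n0, n1, n3}
EG r: greatest fixpoint, start Z0 = {n2}, keep only states in Sat with some successor in Z. Z1 = ∅; fixed.
Sat(EG r) = ∅
Sat((p | ~r) -> (EG r)) = {n2}
AF ((p | ~r) -> (EG r)): least fixpoint, start Z0 = {n2}, add states with every successor in Z. Already a fixed point.
Sat(AF ((p | ~r) -> (EG r))) = {n2}
n3 ∉ Sat(AF ((p | ~r) -> (EG r))) = {n2}, so the formula does not hold at n3.

No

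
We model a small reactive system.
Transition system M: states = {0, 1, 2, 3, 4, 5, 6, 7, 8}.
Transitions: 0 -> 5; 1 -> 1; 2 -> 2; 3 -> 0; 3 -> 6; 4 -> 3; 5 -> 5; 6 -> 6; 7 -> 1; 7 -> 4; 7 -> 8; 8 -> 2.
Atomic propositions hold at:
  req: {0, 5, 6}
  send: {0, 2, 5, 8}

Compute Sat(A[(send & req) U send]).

Sat(send & req) = {0, 5}
A[(send & req) U send]: least fixpoint, start Z0 = Sat(send) = {0, 2, 5, 8}, add states in Sat(send & req) with every successor in Z. Already a fixed point.
Sat(A[(send & req) U send]) = {0, 2, 5, 8}

{0, 2, 5, 8}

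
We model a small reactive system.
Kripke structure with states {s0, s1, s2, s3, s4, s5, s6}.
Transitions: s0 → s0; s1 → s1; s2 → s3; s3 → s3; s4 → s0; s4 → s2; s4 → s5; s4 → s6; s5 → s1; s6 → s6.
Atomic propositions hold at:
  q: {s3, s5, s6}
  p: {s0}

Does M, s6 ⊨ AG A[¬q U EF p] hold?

Sat(¬q) = {s0, s1, s2, s4}
EF p: least fixpoint, start Z0 = {s0}, add states with some successor in Z. Z1 = {s0, s4}; fixed.
Sat(EF p) = {s0, s4}
A[¬q U EF p]: least fixpoint, start Z0 = Sat(EF p) = {s0, s4}, add states in Sat(¬q) with every successor in Z. Already a fixed point.
Sat(A[¬q U EF p]) = {s0, s4}
AG A[¬q U EF p]: greatest fixpoint, start Z0 = {s0, s4}, keep only states in Sat with every successor in Z. Z1 = {s0}; fixed.
Sat(AG A[¬q U EF p]) = {s0}
s6 ∉ Sat(AG A[¬q U EF p]) = {s0}, so the formula does not hold at s6.

No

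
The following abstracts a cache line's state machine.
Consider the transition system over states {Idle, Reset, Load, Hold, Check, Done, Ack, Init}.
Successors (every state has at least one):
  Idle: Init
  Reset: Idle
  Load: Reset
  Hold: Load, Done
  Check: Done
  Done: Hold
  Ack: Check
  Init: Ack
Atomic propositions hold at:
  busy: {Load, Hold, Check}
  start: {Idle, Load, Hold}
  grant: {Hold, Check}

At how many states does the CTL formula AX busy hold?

2

Sat(AX busy) = {s : every successor in {Load, Hold, Check}} = {Done, Ack}
|Sat(AX busy)| = |{Done, Ack}| = 2.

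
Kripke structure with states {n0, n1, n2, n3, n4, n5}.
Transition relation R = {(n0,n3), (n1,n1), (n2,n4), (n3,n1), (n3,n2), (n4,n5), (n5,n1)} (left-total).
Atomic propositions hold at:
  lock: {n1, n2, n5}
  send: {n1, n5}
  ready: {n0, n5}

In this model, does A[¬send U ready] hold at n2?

Sat(¬send) = {n0, n2, n3, n4}
A[¬send U ready]: least fixpoint, start Z0 = Sat(ready) = {n0, n5}, add states in Sat(¬send) with every successor in Z. Z1 = {n0, n4, n5}; Z2 = {n0, n2, n4, n5}; fixed.
Sat(A[¬send U ready]) = {n0, n2, n4, n5}
n2 ∈ Sat(A[¬send U ready]) = {n0, n2, n4, n5}, so the formula holds at n2.

Yes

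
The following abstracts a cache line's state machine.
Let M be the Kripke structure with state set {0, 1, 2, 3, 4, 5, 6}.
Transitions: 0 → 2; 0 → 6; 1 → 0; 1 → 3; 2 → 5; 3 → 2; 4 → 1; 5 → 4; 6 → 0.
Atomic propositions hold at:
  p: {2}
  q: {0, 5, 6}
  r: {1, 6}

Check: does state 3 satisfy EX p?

Yes

Sat(EX p) = {s : some successor in {2}} = {0, 3}
3 ∈ Sat(EX p) = {0, 3}, so the formula holds at 3.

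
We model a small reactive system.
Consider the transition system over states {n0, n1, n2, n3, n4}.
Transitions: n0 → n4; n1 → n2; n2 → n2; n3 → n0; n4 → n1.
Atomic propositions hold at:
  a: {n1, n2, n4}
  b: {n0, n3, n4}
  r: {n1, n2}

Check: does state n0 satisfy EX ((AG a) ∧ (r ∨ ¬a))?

No

AG a: greatest fixpoint, start Z0 = {n1, n2, n4}, keep only states in Sat with every successor in Z. Already a fixed point.
Sat(AG a) = {n1, n2, n4}
Sat(¬a) = {n0, n3}
Sat(r ∨ ¬a) = {n0, n1, n2, n3}
Sat((AG a) ∧ (r ∨ ¬a)) = {n1, n2}
Sat(EX ((AG a) ∧ (r ∨ ¬a))) = {s : some successor in {n1, n2}} = {n1, n2, n4}
n0 ∉ Sat(EX ((AG a) ∧ (r ∨ ¬a))) = {n1, n2, n4}, so the formula does not hold at n0.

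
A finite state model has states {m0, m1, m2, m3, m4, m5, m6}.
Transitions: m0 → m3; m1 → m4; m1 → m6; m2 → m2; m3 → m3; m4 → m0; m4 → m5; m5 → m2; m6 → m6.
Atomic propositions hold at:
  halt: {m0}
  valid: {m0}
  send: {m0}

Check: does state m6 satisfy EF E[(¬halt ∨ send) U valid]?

No

Sat(¬halt) = {m1, m2, m3, m4, m5, m6}
Sat(¬halt ∨ send) = {m0, m1, m2, m3, m4, m5, m6}
E[(¬halt ∨ send) U valid]: least fixpoint, start Z0 = Sat(valid) = {m0}, add states in Sat(¬halt ∨ send) with some successor in Z. Z1 = {m0, m4}; Z2 = {m0, m1, m4}; fixed.
Sat(E[(¬halt ∨ send) U valid]) = {m0, m1, m4}
EF E[(¬halt ∨ send) U valid]: least fixpoint, start Z0 = {m0, m1, m4}, add states with some successor in Z. Already a fixed point.
Sat(EF E[(¬halt ∨ send) U valid]) = {m0, m1, m4}
m6 ∉ Sat(EF E[(¬halt ∨ send) U valid]) = {m0, m1, m4}, so the formula does not hold at m6.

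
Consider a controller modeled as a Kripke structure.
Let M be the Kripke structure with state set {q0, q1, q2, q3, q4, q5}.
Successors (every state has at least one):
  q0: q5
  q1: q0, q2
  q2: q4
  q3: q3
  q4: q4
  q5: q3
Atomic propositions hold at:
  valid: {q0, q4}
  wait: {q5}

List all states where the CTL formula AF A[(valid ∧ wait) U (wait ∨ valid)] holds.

{q0, q1, q2, q4, q5}

Sat(valid ∧ wait) = ∅
Sat(wait ∨ valid) = {q0, q4, q5}
A[(valid ∧ wait) U (wait ∨ valid)]: least fixpoint, start Z0 = Sat((wait ∨ valid)) = {q0, q4, q5}, add states in Sat(valid ∧ wait) with every successor in Z. Already a fixed point.
Sat(A[(valid ∧ wait) U (wait ∨ valid)]) = {q0, q4, q5}
AF A[(valid ∧ wait) U (wait ∨ valid)]: least fixpoint, start Z0 = {q0, q4, q5}, add states with every successor in Z. Z1 = {q0, q2, q4, q5}; Z2 = {q0, q1, q2, q4, q5}; fixed.
Sat(AF A[(valid ∧ wait) U (wait ∨ valid)]) = {q0, q1, q2, q4, q5}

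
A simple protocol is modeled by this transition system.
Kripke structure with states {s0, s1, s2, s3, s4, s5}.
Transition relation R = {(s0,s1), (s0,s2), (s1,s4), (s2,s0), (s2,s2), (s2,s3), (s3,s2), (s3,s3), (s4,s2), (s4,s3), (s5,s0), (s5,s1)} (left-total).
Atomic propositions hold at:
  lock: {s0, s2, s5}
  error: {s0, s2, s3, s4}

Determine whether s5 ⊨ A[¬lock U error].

No

Sat(¬lock) = {s1, s3, s4}
A[¬lock U error]: least fixpoint, start Z0 = Sat(error) = {s0, s2, s3, s4}, add states in Sat(¬lock) with every successor in Z. Z1 = {s0, s1, s2, s3, s4}; fixed.
Sat(A[¬lock U error]) = {s0, s1, s2, s3, s4}
s5 ∉ Sat(A[¬lock U error]) = {s0, s1, s2, s3, s4}, so the formula does not hold at s5.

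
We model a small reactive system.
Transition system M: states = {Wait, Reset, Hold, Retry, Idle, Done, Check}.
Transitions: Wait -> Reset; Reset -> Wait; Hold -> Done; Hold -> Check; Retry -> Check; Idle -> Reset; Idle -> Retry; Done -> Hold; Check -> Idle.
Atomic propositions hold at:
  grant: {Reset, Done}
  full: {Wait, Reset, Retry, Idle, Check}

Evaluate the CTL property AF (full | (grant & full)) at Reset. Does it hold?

Sat(grant & full) = {Reset}
Sat(full | (grant & full)) = {Wait, Reset, Retry, Idle, Check}
AF (full | (grant & full)): least fixpoint, start Z0 = {Wait, Reset, Retry, Idle, Check}, add states with every successor in Z. Already a fixed point.
Sat(AF (full | (grant & full))) = {Wait, Reset, Retry, Idle, Check}
Reset ∈ Sat(AF (full | (grant & full))) = {Wait, Reset, Retry, Idle, Check}, so the formula holds at Reset.

Yes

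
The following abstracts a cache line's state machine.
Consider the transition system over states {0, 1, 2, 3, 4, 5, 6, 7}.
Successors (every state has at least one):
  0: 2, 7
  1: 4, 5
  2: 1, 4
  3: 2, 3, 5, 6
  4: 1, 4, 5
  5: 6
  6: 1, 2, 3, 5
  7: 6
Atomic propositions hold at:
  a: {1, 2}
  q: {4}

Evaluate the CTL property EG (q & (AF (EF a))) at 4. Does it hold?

Yes

EF a: least fixpoint, start Z0 = {1, 2}, add states with some successor in Z. Z1 = {0, 1, 2, 3, 4, 6}; Z2 = {0, 1, 2, 3, 4, 5, 6, 7}; fixed.
Sat(EF a) = {0, 1, 2, 3, 4, 5, 6, 7}
AF (EF a): least fixpoint, start Z0 = {0, 1, 2, 3, 4, 5, 6, 7}, add states with every successor in Z. Already a fixed point.
Sat(AF (EF a)) = {0, 1, 2, 3, 4, 5, 6, 7}
Sat(q & (AF (EF a))) = {4}
EG (q & (AF (EF a))): greatest fixpoint, start Z0 = {4}, keep only states in Sat with some successor in Z. Already a fixed point.
Sat(EG (q & (AF (EF a)))) = {4}
4 ∈ Sat(EG (q & (AF (EF a)))) = {4}, so the formula holds at 4.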